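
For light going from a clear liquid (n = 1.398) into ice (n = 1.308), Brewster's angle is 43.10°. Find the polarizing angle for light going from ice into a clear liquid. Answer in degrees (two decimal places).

The two Brewster angles are complementary: θ_B' = 90° − θ_B = 90° − 43.10° = 46.90°.

θ_B' ≈ 46.90°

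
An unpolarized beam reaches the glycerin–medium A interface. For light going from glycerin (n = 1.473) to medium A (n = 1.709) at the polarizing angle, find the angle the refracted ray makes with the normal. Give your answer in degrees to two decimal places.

First find Brewster's angle: tan θ_B = 1.709/1.473 = 1.1602, giving θ_B = 49.24°.
Since θ_B + θ_t = 90° at Brewster incidence, θ_t = 90° − 49.24° = 40.76°.

θ_t ≈ 40.76°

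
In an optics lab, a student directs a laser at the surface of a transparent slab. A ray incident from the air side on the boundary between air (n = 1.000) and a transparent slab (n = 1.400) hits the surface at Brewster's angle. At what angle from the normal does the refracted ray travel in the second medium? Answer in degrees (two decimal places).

θ_t ≈ 35.54°

θ_B = arctan(n₂/n₁) = arctan(1.400/1.000) = 54.46°.
The refracted ray is perpendicular to the reflected ray, so θ_t = 90° − θ_B = 35.54°.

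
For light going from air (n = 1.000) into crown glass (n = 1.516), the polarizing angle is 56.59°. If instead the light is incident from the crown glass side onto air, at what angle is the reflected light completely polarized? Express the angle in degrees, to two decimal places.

tan θ_B' = n₁/n₂ = 1/tan θ_B, so θ_B' = 90° − θ_B.
θ_B' = 90° − 56.59° = 33.41°.

θ_B' ≈ 33.41°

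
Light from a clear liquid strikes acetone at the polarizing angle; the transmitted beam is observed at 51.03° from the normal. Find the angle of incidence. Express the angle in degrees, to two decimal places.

At Brewster's angle the reflected and refracted rays are perpendicular, so θ_B + θ_t = 90°.
So θ_B = 90° − θ_t = 90° − 51.03° = 38.97°.

θ_B ≈ 38.97°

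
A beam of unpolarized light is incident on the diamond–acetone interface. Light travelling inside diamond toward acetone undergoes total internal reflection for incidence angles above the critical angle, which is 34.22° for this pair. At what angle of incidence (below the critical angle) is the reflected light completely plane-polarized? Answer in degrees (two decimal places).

n₂/n₁ = sin θ_c = sin 34.22° = 0.5624.
tan θ_B equals the same ratio, so θ_B = arctan(0.5624) = 29.35°.

θ_B ≈ 29.35°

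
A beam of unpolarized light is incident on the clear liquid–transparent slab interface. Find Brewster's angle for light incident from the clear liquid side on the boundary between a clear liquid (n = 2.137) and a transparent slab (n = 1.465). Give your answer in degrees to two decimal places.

At Brewster's angle the reflected and refracted rays are perpendicular, which with Snell's law gives tan θ_B = n₂/n₁.
Brewster's condition: tan θ_B = n₂/n₁ = 1.465/2.137 = 0.6855.
So θ_B = arctan 0.6855 = 34.43°.

θ_B ≈ 34.43°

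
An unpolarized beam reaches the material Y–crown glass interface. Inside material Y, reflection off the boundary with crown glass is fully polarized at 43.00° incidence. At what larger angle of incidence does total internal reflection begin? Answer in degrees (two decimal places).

From Brewster, n₂/n₁ = tan θ_B = tan 43.00° = 0.9325.
Then sin θ_c = n₂/n₁ = 0.9325, so θ_c = arcsin 0.9325 = 68.83°.

θ_c ≈ 68.83°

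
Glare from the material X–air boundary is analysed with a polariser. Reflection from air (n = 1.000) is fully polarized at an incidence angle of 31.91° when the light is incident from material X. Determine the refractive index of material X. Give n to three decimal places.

Brewster's law: tan θ_B = n₂/n₁ (light incident in material X, refracted into air).
n₁ = n₂ / tan θ_B = 1.000 / tan 31.91° = 1.606.

n ≈ 1.606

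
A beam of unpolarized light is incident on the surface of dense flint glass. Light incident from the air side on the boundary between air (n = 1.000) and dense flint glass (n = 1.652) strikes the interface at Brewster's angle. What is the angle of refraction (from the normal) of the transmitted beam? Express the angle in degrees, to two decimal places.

tan θ_B = n₂/n₁ = 1.652/1.000 = 1.6520, so θ_B = 58.81°.
The refracted ray is perpendicular to the reflected ray, so θ_t = 90° − θ_B = 31.19°.

θ_t ≈ 31.19°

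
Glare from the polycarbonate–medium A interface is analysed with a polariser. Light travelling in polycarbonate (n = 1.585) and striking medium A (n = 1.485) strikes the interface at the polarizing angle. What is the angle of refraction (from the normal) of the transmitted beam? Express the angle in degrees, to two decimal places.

tan θ_B = n₂/n₁ = 1.485/1.585 = 0.9369, so θ_B = 43.13°.
The refracted ray is perpendicular to the reflected ray, so θ_t = 90° − θ_B = 46.87°.

θ_t ≈ 46.87°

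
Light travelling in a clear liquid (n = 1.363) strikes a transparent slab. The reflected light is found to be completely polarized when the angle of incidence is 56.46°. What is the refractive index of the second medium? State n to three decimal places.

Brewster's law: tan θ_B = n₂/n₁ (light incident in a clear liquid, refracted into a transparent slab).
n₂ = n₁ tan θ_B = 1.363 × tan 56.46° = 2.056.

n ≈ 2.056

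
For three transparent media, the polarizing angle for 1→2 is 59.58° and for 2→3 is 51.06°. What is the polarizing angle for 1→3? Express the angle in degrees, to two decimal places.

Each Brewster angle gives a ratio: n₂/n₁ = tan 59.58° = 1.7031, n₃/n₂ = tan 51.06° = 1.2375.
Multiplying, n₃/n₁ = 1.7031 × 1.2375 = 2.1077, and θ_B(1→3) = arctan 2.1077 = 64.62°.

θ_B ≈ 64.62°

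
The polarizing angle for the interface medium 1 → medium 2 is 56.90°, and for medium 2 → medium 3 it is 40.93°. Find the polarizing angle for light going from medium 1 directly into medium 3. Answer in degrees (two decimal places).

tan θ_B(1→2) = n₂/n₁ = tan 56.90° = 1.5340.
tan θ_B(2→3) = n₃/n₂ = tan 40.93° = 0.8671.
So n₃/n₁ = (n₂/n₁)(n₃/n₂) = 1.5340 × 0.8671 = 1.3302.
θ_B(1→3) = arctan(1.3302) = 53.07°.

θ_B ≈ 53.07°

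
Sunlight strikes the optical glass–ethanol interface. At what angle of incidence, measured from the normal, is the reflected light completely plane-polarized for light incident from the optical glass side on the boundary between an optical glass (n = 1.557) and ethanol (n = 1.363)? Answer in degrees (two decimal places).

tan θ_B = n₂/n₁ = 1.363/1.557 = 0.8754.
So θ_B = arctan 0.8754 = 41.20°.

θ_B ≈ 41.20°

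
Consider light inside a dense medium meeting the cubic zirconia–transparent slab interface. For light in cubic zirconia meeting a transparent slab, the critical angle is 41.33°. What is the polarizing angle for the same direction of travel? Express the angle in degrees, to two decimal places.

At the critical angle sin θ_c = n₂/n₁, giving n₂/n₁ = sin 41.33° = 0.6604.
Then tan θ_B = n₂/n₁ = 0.6604, so θ_B = arctan 0.6604 = 33.44°.

θ_B ≈ 33.44°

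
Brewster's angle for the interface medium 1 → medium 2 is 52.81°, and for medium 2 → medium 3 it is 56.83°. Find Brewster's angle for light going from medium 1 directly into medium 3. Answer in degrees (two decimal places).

Each Brewster angle gives a ratio: n₂/n₁ = tan 52.81° = 1.3179, n₃/n₂ = tan 56.83° = 1.5299.
So n₃/n₁ = (n₂/n₁)(n₃/n₂) = 1.3179 × 1.5299 = 2.0163.
θ_B(1→3) = arctan(2.0163) = 63.62°.

θ_B ≈ 63.62°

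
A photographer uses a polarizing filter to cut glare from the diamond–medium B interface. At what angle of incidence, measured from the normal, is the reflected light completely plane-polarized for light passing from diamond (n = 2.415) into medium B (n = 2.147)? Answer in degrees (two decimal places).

tan θ_B = n₂/n₁ = 2.147/2.415 = 0.8890. Taking the arctangent, θ_B = 41.64°.

θ_B ≈ 41.64°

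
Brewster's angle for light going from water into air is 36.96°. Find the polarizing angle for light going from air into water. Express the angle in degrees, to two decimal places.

θ_B' ≈ 53.04°

Reversing the direction swaps n₁ and n₂, so tan θ_B' = 1/tan θ_B and θ_B' = 90° − θ_B.
Hence θ_B' = 90° − 36.96° = 53.04°.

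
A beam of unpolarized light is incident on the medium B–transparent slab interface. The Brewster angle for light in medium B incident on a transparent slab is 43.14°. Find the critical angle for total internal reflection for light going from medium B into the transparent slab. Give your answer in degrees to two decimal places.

θ_c ≈ 69.57°

From Brewster, n₂/n₁ = tan θ_B = tan 43.14° = 0.9371.
Then sin θ_c = n₂/n₁ = 0.9371, so θ_c = arcsin 0.9371 = 69.57°.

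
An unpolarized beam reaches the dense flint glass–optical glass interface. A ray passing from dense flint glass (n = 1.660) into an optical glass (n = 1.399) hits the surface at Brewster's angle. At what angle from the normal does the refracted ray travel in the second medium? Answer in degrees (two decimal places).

θ_B = arctan(n₂/n₁) = arctan(1.399/1.660) = 40.12°.
At Brewster's angle the reflected and refracted rays are perpendicular, so θ_t = 90° − θ_B = 90° − 40.12° = 49.88°.

θ_t ≈ 49.88°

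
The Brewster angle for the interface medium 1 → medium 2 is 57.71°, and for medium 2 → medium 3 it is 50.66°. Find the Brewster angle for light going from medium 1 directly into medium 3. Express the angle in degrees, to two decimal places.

n₂/n₁ = tan 57.71° = 1.5825 and n₃/n₂ = tan 50.66° = 1.2200.
n₃/n₁ = 1.9306. Then tan θ_B(1→3) = n₃/n₁, so θ_B(1→3) = arctan(1.9306) = 62.62°.

θ_B ≈ 62.62°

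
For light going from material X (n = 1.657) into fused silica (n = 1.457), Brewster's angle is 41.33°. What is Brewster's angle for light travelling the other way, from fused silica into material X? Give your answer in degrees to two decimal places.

θ_B' ≈ 48.67°

Reversing the direction swaps n₁ and n₂, so tan θ_B' = 1/tan θ_B and θ_B' = 90° − θ_B.
Hence θ_B' = 90° − 41.33° = 48.67°.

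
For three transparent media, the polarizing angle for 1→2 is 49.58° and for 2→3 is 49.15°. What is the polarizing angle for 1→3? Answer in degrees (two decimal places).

tan θ_B(1→2) = n₂/n₁ = tan 49.58° = 1.1742.
tan θ_B(2→3) = n₃/n₂ = tan 49.15° = 1.1565.
So n₃/n₁ = (n₂/n₁)(n₃/n₂) = 1.1742 × 1.1565 = 1.3579.
θ_B(1→3) = arctan(1.3579) = 53.63°.

θ_B ≈ 53.63°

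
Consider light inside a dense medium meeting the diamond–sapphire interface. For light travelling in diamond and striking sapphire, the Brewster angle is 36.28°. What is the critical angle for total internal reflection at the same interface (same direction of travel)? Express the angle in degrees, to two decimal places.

θ_c ≈ 47.23°

tan θ_B = n₂/n₁ = tan 36.28° = 0.7340.
Total internal reflection: sin θ_c = n₂/n₁ = 0.7340.
θ_c = arcsin(0.7340) = 47.23°.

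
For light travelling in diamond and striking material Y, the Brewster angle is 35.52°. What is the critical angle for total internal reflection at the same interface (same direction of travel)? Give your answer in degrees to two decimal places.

θ_c ≈ 45.55°

tan θ_B = n₂/n₁ = tan 35.52° = 0.7138.
Total internal reflection: sin θ_c = n₂/n₁ = 0.7138.
θ_c = arcsin(0.7138) = 45.55°.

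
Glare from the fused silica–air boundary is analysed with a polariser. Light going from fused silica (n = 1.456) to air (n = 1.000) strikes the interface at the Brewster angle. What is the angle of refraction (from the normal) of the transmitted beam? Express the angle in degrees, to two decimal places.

First find Brewster's angle: tan θ_B = 1.000/1.456 = 0.6868, giving θ_B = 34.48°.
At Brewster's angle the reflected and refracted rays are perpendicular, so θ_t = 90° − θ_B = 90° − 34.48° = 55.52°.

θ_t ≈ 55.52°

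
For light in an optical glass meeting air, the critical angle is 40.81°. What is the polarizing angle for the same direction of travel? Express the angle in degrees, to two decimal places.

θ_B ≈ 33.17°

sin θ_c = n₂/n₁, so n₂/n₁ = sin 40.81° = 0.6536.
Brewster: tan θ_B = n₂/n₁ = 0.6536.
θ_B = arctan(0.6536) = 33.17°.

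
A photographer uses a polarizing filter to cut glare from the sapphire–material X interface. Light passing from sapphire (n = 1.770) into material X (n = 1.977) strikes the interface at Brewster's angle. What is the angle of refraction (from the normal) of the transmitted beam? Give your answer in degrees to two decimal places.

θ_t ≈ 41.84°

θ_B = arctan(n₂/n₁) = arctan(1.977/1.770) = 48.16°.
The refracted ray is perpendicular to the reflected ray, so θ_t = 90° − θ_B = 41.84°.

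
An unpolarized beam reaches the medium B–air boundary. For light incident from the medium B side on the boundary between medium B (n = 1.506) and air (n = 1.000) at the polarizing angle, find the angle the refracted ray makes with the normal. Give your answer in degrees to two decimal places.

tan θ_B = n₂/n₁ = 1.000/1.506 = 0.6640, so θ_B = 33.58°.
Since θ_B + θ_t = 90° at Brewster incidence, θ_t = 90° − 33.58° = 56.42°.

θ_t ≈ 56.42°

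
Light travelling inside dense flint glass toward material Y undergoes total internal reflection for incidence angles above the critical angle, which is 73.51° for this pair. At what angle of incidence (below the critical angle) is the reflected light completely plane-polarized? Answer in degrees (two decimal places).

θ_B ≈ 43.80°

At the critical angle sin θ_c = n₂/n₁, giving n₂/n₁ = sin 73.51° = 0.9589.
Then tan θ_B = n₂/n₁ = 0.9589, so θ_B = arctan 0.9589 = 43.80°.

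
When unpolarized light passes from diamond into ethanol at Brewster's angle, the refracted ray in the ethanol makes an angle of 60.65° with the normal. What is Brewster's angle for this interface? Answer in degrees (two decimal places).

Brewster's condition makes the reflected and refracted beams perpendicular: θ_B + θ_t = 90°.
So θ_B = 90° − θ_t = 90° − 60.65° = 29.35°.

θ_B ≈ 29.35°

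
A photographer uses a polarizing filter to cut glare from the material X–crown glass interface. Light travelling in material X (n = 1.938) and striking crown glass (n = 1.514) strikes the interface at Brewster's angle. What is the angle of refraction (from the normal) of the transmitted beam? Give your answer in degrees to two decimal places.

tan θ_B = n₂/n₁ = 1.514/1.938 = 0.7812, so θ_B = 38.00°.
At Brewster's angle the reflected and refracted rays are perpendicular, so θ_t = 90° − θ_B = 90° − 38.00° = 52.00°.

θ_t ≈ 52.00°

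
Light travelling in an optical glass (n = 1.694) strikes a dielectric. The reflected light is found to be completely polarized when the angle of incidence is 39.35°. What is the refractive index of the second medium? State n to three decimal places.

Brewster's law: tan θ_B = n₂/n₁ (light incident in an optical glass, refracted into a dielectric).
n₂ = n₁ tan θ_B = 1.694 × tan 39.35° = 1.389.

n ≈ 1.389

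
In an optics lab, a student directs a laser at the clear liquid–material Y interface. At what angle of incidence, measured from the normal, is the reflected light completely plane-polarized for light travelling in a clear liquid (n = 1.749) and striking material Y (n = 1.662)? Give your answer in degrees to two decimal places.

Here n₂/n₁ = 1.662/1.749 = 0.9503, and Brewster's law gives tan θ_B = n₂/n₁.
So θ_B = arctan 0.9503 = 43.54°.

θ_B ≈ 43.54°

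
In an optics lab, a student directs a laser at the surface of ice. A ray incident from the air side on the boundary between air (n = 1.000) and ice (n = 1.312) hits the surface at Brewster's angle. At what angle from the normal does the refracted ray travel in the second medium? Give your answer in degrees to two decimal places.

First find Brewster's angle: tan θ_B = 1.312/1.000 = 1.3120, giving θ_B = 52.69°.
At Brewster's angle the reflected and refracted rays are perpendicular, so θ_t = 90° − θ_B = 90° − 52.69° = 37.31°.

θ_t ≈ 37.31°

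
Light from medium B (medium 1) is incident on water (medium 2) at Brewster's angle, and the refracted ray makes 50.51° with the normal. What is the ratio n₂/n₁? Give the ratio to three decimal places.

At Brewster incidence θ_B = 90° − θ_t = 90° − 50.51° = 39.49°.
tan θ_B = n₂/n₁, so n₂/n₁ = tan 39.49° = 0.824.

n₂/n₁ ≈ 0.824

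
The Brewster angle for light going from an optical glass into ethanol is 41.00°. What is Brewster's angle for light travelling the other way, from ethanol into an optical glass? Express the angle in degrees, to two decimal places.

θ_B' ≈ 49.00°

tan θ_B' = n₁/n₂ = 1/tan θ_B, so θ_B' = 90° − θ_B.
θ_B' = 90° − 41.00° = 49.00°.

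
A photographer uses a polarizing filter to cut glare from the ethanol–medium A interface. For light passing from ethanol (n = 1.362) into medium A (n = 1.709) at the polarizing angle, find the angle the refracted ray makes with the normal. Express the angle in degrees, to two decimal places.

First find Brewster's angle: tan θ_B = 1.709/1.362 = 1.2548, giving θ_B = 51.45°.
At Brewster's angle the reflected and refracted rays are perpendicular, so θ_t = 90° − θ_B = 90° − 51.45° = 38.55°.

θ_t ≈ 38.55°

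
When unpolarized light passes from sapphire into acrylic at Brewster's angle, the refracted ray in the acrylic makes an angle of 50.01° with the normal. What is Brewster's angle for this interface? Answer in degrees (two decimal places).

Since the reflected and refracted rays are at right angles at the polarizing angle, θ_B + θ_t = 90°.
So θ_B = 90° − θ_t = 90° − 50.01° = 39.99°.

θ_B ≈ 39.99°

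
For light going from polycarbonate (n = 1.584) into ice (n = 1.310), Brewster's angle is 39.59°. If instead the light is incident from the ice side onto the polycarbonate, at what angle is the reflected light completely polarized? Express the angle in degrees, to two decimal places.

θ_B' ≈ 50.41°

tan θ_B' = n₁/n₂ = 1/tan θ_B, so θ_B' = 90° − θ_B.
θ_B' = 90° − 39.59° = 50.41°.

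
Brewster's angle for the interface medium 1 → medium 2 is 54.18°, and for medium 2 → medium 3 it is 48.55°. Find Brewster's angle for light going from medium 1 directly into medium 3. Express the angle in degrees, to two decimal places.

θ_B ≈ 57.49°

n₂/n₁ = tan 54.18° = 1.3855 and n₃/n₂ = tan 48.55° = 1.1323.
Multiplying, n₃/n₁ = 1.3855 × 1.1323 = 1.5688, and θ_B(1→3) = arctan 1.5688 = 57.49°.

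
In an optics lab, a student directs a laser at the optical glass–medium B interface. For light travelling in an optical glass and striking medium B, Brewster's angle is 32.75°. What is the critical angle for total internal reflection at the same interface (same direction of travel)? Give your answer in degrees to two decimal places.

From Brewster, n₂/n₁ = tan θ_B = tan 32.75° = 0.6432.
Then sin θ_c = n₂/n₁ = 0.6432, so θ_c = arcsin 0.6432 = 40.03°.

θ_c ≈ 40.03°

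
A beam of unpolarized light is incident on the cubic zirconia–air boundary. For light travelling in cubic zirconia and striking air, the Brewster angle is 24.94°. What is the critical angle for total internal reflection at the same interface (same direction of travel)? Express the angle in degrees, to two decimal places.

θ_c ≈ 27.71°

tan θ_B = n₂/n₁ = tan 24.94° = 0.4650.
Total internal reflection: sin θ_c = n₂/n₁ = 0.4650.
θ_c = arcsin(0.4650) = 27.71°.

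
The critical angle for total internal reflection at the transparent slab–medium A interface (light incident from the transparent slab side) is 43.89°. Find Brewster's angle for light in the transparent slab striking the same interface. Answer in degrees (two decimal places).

n₂/n₁ = sin θ_c = sin 43.89° = 0.6933.
tan θ_B equals the same ratio, so θ_B = arctan(0.6933) = 34.73°.

θ_B ≈ 34.73°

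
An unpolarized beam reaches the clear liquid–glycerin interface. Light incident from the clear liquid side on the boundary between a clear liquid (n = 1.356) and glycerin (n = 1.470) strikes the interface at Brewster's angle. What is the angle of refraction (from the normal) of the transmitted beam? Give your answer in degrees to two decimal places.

θ_t ≈ 42.69°

θ_B = arctan(n₂/n₁) = arctan(1.470/1.356) = 47.31°.
The refracted ray is perpendicular to the reflected ray, so θ_t = 90° − θ_B = 42.69°.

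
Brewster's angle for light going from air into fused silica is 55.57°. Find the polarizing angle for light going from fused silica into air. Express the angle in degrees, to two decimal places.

θ_B' ≈ 34.43°

tan θ_B' = n₁/n₂ = 1/tan θ_B, so θ_B' = 90° − θ_B.
θ_B' = 90° − 55.57° = 34.43°.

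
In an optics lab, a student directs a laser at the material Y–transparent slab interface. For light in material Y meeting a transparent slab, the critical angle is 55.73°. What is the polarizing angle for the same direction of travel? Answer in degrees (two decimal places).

n₂/n₁ = sin θ_c = sin 55.73° = 0.8264.
tan θ_B equals the same ratio, so θ_B = arctan(0.8264) = 39.57°.

θ_B ≈ 39.57°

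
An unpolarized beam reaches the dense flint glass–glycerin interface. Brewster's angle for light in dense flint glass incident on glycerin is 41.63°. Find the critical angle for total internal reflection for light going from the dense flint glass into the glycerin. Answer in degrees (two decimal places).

θ_c ≈ 62.72°

n₂/n₁ = tan 41.63° = 0.8888; the critical angle satisfies sin θ_c = n₂/n₁.
θ_c = arcsin(0.8888) = 62.72°.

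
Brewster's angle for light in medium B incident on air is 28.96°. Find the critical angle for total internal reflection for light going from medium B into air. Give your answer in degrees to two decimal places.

n₂/n₁ = tan 28.96° = 0.5534; the critical angle satisfies sin θ_c = n₂/n₁.
θ_c = arcsin(0.5534) = 33.60°.

θ_c ≈ 33.60°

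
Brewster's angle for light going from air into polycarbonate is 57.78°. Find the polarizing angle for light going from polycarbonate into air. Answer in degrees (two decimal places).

Reversing the direction swaps n₁ and n₂, so tan θ_B' = 1/tan θ_B and θ_B' = 90° − θ_B.
Hence θ_B' = 90° − 57.78° = 32.22°.

θ_B' ≈ 32.22°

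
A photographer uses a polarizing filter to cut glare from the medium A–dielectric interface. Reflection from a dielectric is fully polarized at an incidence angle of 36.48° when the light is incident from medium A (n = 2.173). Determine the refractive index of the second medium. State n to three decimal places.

At the polarizing angle, tan θ_B = n₂/n₁ with n₁ on the incident side (medium A) and n₂ on the transmitted side (a dielectric).
n₂ = n₁ tan θ_B = 2.173 × tan 36.48° = 1.607.

n ≈ 1.607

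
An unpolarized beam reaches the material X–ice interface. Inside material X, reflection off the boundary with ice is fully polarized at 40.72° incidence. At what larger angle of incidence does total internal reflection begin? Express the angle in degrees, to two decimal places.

θ_c ≈ 59.40°

n₂/n₁ = tan 40.72° = 0.8607; the critical angle satisfies sin θ_c = n₂/n₁.
θ_c = arcsin(0.8607) = 59.40°.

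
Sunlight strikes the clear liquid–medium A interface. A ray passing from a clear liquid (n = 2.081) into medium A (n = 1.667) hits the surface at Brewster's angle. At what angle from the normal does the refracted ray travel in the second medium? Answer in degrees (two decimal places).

tan θ_B = n₂/n₁ = 1.667/2.081 = 0.8011, so θ_B = 38.70°.
Since θ_B + θ_t = 90° at Brewster incidence, θ_t = 90° − 38.70° = 51.30°.

θ_t ≈ 51.30°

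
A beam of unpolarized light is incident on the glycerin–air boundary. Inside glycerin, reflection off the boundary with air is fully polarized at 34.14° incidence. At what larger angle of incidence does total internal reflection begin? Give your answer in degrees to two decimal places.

θ_c ≈ 42.69°

tan θ_B = n₂/n₁ = tan 34.14° = 0.6781.
Total internal reflection: sin θ_c = n₂/n₁ = 0.6781.
θ_c = arcsin(0.6781) = 42.69°.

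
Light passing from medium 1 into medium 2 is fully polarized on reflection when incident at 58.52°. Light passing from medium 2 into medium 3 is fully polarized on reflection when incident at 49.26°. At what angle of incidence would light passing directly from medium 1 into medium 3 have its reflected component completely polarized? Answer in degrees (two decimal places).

θ_B ≈ 62.19°

tan θ_B(1→2) = n₂/n₁ = tan 58.52° = 1.6331.
tan θ_B(2→3) = n₃/n₂ = tan 49.26° = 1.1610.
Multiplying, n₃/n₁ = 1.6331 × 1.1610 = 1.8960, and θ_B(1→3) = arctan 1.8960 = 62.19°.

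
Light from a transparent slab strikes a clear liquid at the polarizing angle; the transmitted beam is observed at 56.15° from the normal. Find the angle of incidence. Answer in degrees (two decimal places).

Brewster's condition makes the reflected and refracted beams perpendicular: θ_B + θ_t = 90°.
So θ_B = 90° − θ_t = 90° − 56.15° = 33.85°.

θ_B ≈ 33.85°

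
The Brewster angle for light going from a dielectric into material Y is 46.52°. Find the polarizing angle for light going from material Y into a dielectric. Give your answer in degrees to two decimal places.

The two Brewster angles are complementary: θ_B' = 90° − θ_B = 90° − 46.52° = 43.48°.

θ_B' ≈ 43.48°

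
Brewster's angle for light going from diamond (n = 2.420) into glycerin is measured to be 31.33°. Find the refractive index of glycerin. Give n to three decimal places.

Brewster's law: tan θ_B = n₂/n₁ (light incident in diamond, refracted into glycerin).
n₂ = n₁ tan θ_B = 2.420 × tan 31.33° = 1.473.

n ≈ 1.473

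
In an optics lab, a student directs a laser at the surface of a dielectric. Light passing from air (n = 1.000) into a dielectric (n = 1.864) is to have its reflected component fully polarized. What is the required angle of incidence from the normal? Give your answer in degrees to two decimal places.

At Brewster's angle the reflected and refracted rays are perpendicular, which with Snell's law gives tan θ_B = n₂/n₁.
tan θ_B = n₂/n₁ = 1.864/1.000 = 1.8640.
So θ_B = arctan 1.8640 = 61.79°.

θ_B ≈ 61.79°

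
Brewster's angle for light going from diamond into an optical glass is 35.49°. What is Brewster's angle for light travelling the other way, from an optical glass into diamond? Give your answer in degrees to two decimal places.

tan θ_B' = n₁/n₂ = 1/tan θ_B, so θ_B' = 90° − θ_B.
θ_B' = 90° − 35.49° = 54.51°.

θ_B' ≈ 54.51°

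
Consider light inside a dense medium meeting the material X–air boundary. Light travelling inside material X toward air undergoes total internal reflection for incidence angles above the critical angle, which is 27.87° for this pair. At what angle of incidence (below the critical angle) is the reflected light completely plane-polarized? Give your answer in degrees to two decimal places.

θ_B ≈ 25.05°

n₂/n₁ = sin θ_c = sin 27.87° = 0.4675.
tan θ_B equals the same ratio, so θ_B = arctan(0.4675) = 25.05°.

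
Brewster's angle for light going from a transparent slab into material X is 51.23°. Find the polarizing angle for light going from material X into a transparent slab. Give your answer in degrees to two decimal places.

θ_B' ≈ 38.77°

tan θ_B' = n₁/n₂ = 1/tan θ_B, so θ_B' = 90° − θ_B.
θ_B' = 90° − 51.23° = 38.77°.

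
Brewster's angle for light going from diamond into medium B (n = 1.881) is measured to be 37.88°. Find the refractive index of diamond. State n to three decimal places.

n ≈ 2.418

Full polarization of the reflected beam means tan θ_B = n₂/n₁, where n₁ is the incident medium (diamond).
n₁ = n₂ / tan θ_B = 1.881 / tan 37.88° = 2.418.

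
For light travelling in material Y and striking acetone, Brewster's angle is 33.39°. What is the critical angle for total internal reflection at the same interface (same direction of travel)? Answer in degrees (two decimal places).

From Brewster, n₂/n₁ = tan θ_B = tan 33.39° = 0.6591.
Then sin θ_c = n₂/n₁ = 0.6591, so θ_c = arcsin 0.6591 = 41.23°.

θ_c ≈ 41.23°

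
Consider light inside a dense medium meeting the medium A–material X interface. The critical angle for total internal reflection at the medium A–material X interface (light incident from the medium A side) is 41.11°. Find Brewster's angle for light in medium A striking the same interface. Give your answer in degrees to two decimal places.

sin θ_c = n₂/n₁, so n₂/n₁ = sin 41.11° = 0.6575.
Brewster: tan θ_B = n₂/n₁ = 0.6575.
θ_B = arctan(0.6575) = 33.33°.

θ_B ≈ 33.33°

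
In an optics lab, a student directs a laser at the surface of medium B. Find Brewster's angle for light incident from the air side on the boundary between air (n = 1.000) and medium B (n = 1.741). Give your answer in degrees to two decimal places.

The reflected p-component vanishes when tan θ_B = n₂/n₁.
tan θ_B = n₂/n₁ = 1.741/1.000 = 1.7410.
θ_B = arctan(1.7410) = 60.13°.

θ_B ≈ 60.13°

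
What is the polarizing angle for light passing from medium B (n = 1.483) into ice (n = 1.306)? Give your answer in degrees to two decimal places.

θ_B ≈ 41.37°

At Brewster's angle the reflected and refracted rays are perpendicular, which with Snell's law gives tan θ_B = n₂/n₁.
tan θ_B = n₂/n₁ = 1.306/1.483 = 0.8806.
θ_B = arctan(0.8806) = 41.37°.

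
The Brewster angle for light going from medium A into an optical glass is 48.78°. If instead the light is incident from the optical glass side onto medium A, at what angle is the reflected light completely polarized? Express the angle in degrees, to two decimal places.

θ_B' ≈ 41.22°

Reversing the direction swaps n₁ and n₂, so tan θ_B' = 1/tan θ_B and θ_B' = 90° − θ_B.
Hence θ_B' = 90° − 48.78° = 41.22°.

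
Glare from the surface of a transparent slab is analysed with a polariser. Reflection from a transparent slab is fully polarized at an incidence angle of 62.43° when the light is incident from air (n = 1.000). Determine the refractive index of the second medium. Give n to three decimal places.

n ≈ 1.915

Full polarization of the reflected beam means tan θ_B = n₂/n₁, where n₁ is the incident medium (air).
n₂ = n₁ tan θ_B = 1.000 × tan 62.43° = 1.915.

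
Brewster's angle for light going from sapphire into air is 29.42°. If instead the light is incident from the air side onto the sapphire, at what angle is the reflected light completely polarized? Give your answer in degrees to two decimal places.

Reversing the direction swaps n₁ and n₂, so tan θ_B' = 1/tan θ_B and θ_B' = 90° − θ_B.
Hence θ_B' = 90° − 29.42° = 60.58°.

θ_B' ≈ 60.58°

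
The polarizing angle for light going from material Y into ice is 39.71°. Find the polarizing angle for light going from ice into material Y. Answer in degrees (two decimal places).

The two Brewster angles are complementary: θ_B' = 90° − θ_B = 90° − 39.71° = 50.29°.

θ_B' ≈ 50.29°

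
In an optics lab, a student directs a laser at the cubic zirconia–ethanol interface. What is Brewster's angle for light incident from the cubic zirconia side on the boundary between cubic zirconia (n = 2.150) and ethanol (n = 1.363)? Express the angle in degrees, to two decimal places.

Here n₂/n₁ = 1.363/2.150 = 0.6340, and Brewster's law gives tan θ_B = n₂/n₁.
θ_B = arctan(0.6340) = 32.37°.

θ_B ≈ 32.37°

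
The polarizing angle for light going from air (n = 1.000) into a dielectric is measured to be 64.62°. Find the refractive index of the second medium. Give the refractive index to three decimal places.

n ≈ 2.108

Brewster's law: tan θ_B = n₂/n₁ (light incident in air, refracted into a dielectric).
n₂ = n₁ tan θ_B = 1.000 × tan 64.62° = 2.108.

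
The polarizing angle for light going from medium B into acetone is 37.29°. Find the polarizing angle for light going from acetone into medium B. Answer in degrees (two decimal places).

tan θ_B' = n₁/n₂ = 1/tan θ_B, so θ_B' = 90° − θ_B.
θ_B' = 90° − 37.29° = 52.71°.

θ_B' ≈ 52.71°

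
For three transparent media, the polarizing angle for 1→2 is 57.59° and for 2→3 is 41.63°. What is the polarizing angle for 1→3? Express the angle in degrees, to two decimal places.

θ_B ≈ 54.46°

tan θ_B(1→2) = n₂/n₁ = tan 57.59° = 1.5751.
tan θ_B(2→3) = n₃/n₂ = tan 41.63° = 0.8888.
n₃/n₁ = 1.4000. Then tan θ_B(1→3) = n₃/n₁, so θ_B(1→3) = arctan(1.4000) = 54.46°.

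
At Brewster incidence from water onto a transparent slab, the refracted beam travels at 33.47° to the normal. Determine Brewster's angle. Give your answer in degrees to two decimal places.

θ_B ≈ 56.53°

Brewster's condition makes the reflected and refracted beams perpendicular: θ_B + θ_t = 90°.
So θ_B = 90° − θ_t = 90° − 33.47° = 56.53°.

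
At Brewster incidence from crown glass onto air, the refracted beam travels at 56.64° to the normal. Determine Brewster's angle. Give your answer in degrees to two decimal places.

θ_B ≈ 33.36°

At Brewster's angle the reflected and refracted rays are perpendicular, so θ_B + θ_t = 90°.
θ_B = 90° − 56.64° = 33.36°.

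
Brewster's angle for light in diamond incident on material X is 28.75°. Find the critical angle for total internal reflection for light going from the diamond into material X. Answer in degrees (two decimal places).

n₂/n₁ = tan 28.75° = 0.5486; the critical angle satisfies sin θ_c = n₂/n₁.
θ_c = arcsin(0.5486) = 33.27°.

θ_c ≈ 33.27°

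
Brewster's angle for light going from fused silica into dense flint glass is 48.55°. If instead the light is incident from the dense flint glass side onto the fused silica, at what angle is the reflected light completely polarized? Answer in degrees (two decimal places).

θ_B' ≈ 41.45°

The two Brewster angles are complementary: θ_B' = 90° − θ_B = 90° − 48.55° = 41.45°.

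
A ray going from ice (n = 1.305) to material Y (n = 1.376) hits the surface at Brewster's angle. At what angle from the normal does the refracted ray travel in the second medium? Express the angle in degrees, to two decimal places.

θ_t ≈ 43.48°

θ_B = arctan(n₂/n₁) = arctan(1.376/1.305) = 46.52°.
The refracted ray is perpendicular to the reflected ray, so θ_t = 90° − θ_B = 43.48°.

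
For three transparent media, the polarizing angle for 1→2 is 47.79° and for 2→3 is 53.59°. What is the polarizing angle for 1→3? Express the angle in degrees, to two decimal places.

θ_B ≈ 56.22°

Each Brewster angle gives a ratio: n₂/n₁ = tan 47.79° = 1.1025, n₃/n₂ = tan 53.59° = 1.3559.
So n₃/n₁ = (n₂/n₁)(n₃/n₂) = 1.1025 × 1.3559 = 1.4948.
θ_B(1→3) = arctan(1.4948) = 56.22°.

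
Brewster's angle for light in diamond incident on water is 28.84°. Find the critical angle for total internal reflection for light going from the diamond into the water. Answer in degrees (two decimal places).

From Brewster, n₂/n₁ = tan θ_B = tan 28.84° = 0.5507.
Then sin θ_c = n₂/n₁ = 0.5507, so θ_c = arcsin 0.5507 = 33.41°.

θ_c ≈ 33.41°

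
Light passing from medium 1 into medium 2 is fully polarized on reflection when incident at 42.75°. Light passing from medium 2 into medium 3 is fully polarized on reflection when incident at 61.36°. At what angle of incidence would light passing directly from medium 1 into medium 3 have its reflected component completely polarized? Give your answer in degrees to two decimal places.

n₂/n₁ = tan 42.75° = 0.9244 and n₃/n₂ = tan 61.36° = 1.8311.
n₃/n₁ = 1.6926. Then tan θ_B(1→3) = n₃/n₁, so θ_B(1→3) = arctan(1.6926) = 59.43°.

θ_B ≈ 59.43°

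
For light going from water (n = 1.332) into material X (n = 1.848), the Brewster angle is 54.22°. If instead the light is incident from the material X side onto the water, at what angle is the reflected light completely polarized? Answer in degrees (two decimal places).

θ_B' ≈ 35.78°

tan θ_B' = n₁/n₂ = 1/tan θ_B, so θ_B' = 90° − θ_B.
θ_B' = 90° − 54.22° = 35.78°.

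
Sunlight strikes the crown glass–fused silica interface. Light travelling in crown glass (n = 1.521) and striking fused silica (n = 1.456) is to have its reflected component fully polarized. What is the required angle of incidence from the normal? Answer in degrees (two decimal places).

Brewster's condition: tan θ_B = n₂/n₁ = 1.456/1.521 = 0.9573.
θ_B = arctan(0.9573) = 43.75°.

θ_B ≈ 43.75°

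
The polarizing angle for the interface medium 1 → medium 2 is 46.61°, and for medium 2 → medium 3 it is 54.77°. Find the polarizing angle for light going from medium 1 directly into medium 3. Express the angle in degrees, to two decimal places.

Each Brewster angle gives a ratio: n₂/n₁ = tan 46.61° = 1.0578, n₃/n₂ = tan 54.77° = 1.4160.
So n₃/n₁ = (n₂/n₁)(n₃/n₂) = 1.0578 × 1.4160 = 1.4979.
θ_B(1→3) = arctan(1.4979) = 56.27°.

θ_B ≈ 56.27°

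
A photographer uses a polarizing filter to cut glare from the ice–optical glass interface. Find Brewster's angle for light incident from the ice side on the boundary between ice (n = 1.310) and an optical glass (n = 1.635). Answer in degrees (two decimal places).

θ_B ≈ 51.30°

Brewster's condition: tan θ_B = n₂/n₁ = 1.635/1.310 = 1.2481. Taking the arctangent, θ_B = 51.30°.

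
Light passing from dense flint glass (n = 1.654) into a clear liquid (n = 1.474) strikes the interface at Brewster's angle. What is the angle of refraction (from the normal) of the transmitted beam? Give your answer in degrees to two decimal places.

θ_t ≈ 48.29°

First find Brewster's angle: tan θ_B = 1.474/1.654 = 0.8912, giving θ_B = 41.71°.
At Brewster's angle the reflected and refracted rays are perpendicular, so θ_t = 90° − θ_B = 90° − 41.71° = 48.29°.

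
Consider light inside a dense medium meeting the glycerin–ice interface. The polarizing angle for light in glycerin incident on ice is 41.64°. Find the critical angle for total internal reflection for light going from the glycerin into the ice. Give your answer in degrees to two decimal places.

tan θ_B = n₂/n₁ = tan 41.64° = 0.8891.
Total internal reflection: sin θ_c = n₂/n₁ = 0.8891.
θ_c = arcsin(0.8891) = 62.76°.

θ_c ≈ 62.76°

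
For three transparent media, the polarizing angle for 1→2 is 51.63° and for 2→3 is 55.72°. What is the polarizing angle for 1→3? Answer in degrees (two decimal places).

tan θ_B(1→2) = n₂/n₁ = tan 51.63° = 1.2630.
tan θ_B(2→3) = n₃/n₂ = tan 55.72° = 1.4670.
Multiplying, n₃/n₁ = 1.2630 × 1.4670 = 1.8529, and θ_B(1→3) = arctan 1.8529 = 61.65°.

θ_B ≈ 61.65°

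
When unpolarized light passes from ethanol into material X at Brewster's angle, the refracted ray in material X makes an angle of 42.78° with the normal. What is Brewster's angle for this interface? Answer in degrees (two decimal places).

Since the reflected and refracted rays are at right angles at the polarizing angle, θ_B + θ_t = 90°.
θ_B = 90° − 42.78° = 47.22°.

θ_B ≈ 47.22°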